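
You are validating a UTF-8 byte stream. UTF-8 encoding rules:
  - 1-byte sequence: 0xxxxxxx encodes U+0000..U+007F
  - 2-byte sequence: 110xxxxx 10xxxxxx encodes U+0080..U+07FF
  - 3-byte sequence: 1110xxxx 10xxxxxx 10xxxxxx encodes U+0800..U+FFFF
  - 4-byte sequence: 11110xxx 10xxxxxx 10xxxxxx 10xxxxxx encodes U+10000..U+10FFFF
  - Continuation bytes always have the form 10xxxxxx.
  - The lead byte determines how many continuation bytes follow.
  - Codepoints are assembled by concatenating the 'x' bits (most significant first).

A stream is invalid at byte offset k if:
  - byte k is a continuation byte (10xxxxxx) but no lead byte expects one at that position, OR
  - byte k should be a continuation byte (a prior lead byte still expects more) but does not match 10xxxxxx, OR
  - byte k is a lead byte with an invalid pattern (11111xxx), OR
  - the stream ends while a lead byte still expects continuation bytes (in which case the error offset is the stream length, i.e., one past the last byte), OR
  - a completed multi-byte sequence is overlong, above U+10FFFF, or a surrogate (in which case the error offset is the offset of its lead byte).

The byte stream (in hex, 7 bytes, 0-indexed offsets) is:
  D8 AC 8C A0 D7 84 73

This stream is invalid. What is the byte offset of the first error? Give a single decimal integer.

Byte[0]=D8: 2-byte lead, need 1 cont bytes. acc=0x18
Byte[1]=AC: continuation. acc=(acc<<6)|0x2C=0x62C
Completed: cp=U+062C (starts at byte 0)
Byte[2]=8C: INVALID lead byte (not 0xxx/110x/1110/11110)

Answer: 2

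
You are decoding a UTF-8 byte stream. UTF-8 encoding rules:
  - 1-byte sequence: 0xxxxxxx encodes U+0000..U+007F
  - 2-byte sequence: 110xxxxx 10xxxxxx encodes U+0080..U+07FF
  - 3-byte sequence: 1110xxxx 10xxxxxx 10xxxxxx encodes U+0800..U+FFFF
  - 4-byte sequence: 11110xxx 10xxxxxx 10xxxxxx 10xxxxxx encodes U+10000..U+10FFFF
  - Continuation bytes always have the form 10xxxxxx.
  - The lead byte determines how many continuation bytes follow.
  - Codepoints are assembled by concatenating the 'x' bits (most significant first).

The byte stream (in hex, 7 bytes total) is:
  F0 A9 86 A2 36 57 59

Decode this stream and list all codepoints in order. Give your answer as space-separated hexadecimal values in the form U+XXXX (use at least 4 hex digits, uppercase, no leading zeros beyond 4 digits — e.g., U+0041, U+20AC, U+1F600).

Answer: U+291A2 U+0036 U+0057 U+0059

Derivation:
Byte[0]=F0: 4-byte lead, need 3 cont bytes. acc=0x0
Byte[1]=A9: continuation. acc=(acc<<6)|0x29=0x29
Byte[2]=86: continuation. acc=(acc<<6)|0x06=0xA46
Byte[3]=A2: continuation. acc=(acc<<6)|0x22=0x291A2
Completed: cp=U+291A2 (starts at byte 0)
Byte[4]=36: 1-byte ASCII. cp=U+0036
Byte[5]=57: 1-byte ASCII. cp=U+0057
Byte[6]=59: 1-byte ASCII. cp=U+0059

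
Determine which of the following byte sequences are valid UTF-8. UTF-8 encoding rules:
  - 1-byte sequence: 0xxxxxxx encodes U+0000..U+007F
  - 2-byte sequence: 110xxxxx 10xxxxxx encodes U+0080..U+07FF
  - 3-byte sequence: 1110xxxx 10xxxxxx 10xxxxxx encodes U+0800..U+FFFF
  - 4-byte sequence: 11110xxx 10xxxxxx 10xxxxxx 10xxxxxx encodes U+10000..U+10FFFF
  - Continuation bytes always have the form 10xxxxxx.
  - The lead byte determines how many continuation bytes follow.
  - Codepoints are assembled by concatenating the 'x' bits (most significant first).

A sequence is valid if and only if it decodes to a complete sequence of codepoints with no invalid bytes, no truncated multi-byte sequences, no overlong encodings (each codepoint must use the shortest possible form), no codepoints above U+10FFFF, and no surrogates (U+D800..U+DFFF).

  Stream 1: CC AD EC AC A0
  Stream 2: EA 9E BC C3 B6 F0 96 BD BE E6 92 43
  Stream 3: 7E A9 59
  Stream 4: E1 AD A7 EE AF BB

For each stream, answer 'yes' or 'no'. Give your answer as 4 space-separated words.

Stream 1: decodes cleanly. VALID
Stream 2: error at byte offset 11. INVALID
Stream 3: error at byte offset 1. INVALID
Stream 4: decodes cleanly. VALID

Answer: yes no no yes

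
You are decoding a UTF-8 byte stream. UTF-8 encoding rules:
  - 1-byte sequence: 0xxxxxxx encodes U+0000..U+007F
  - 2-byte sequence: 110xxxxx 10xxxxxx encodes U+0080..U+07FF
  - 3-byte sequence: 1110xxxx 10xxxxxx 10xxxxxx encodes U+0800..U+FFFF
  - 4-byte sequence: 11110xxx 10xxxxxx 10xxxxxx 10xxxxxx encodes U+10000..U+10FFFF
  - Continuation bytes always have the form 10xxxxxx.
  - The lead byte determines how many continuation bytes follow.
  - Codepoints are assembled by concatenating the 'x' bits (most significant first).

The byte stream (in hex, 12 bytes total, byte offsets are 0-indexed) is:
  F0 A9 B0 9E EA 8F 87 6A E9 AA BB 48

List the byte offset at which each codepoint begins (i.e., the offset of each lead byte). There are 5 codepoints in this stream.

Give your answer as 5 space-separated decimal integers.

Answer: 0 4 7 8 11

Derivation:
Byte[0]=F0: 4-byte lead, need 3 cont bytes. acc=0x0
Byte[1]=A9: continuation. acc=(acc<<6)|0x29=0x29
Byte[2]=B0: continuation. acc=(acc<<6)|0x30=0xA70
Byte[3]=9E: continuation. acc=(acc<<6)|0x1E=0x29C1E
Completed: cp=U+29C1E (starts at byte 0)
Byte[4]=EA: 3-byte lead, need 2 cont bytes. acc=0xA
Byte[5]=8F: continuation. acc=(acc<<6)|0x0F=0x28F
Byte[6]=87: continuation. acc=(acc<<6)|0x07=0xA3C7
Completed: cp=U+A3C7 (starts at byte 4)
Byte[7]=6A: 1-byte ASCII. cp=U+006A
Byte[8]=E9: 3-byte lead, need 2 cont bytes. acc=0x9
Byte[9]=AA: continuation. acc=(acc<<6)|0x2A=0x26A
Byte[10]=BB: continuation. acc=(acc<<6)|0x3B=0x9ABB
Completed: cp=U+9ABB (starts at byte 8)
Byte[11]=48: 1-byte ASCII. cp=U+0048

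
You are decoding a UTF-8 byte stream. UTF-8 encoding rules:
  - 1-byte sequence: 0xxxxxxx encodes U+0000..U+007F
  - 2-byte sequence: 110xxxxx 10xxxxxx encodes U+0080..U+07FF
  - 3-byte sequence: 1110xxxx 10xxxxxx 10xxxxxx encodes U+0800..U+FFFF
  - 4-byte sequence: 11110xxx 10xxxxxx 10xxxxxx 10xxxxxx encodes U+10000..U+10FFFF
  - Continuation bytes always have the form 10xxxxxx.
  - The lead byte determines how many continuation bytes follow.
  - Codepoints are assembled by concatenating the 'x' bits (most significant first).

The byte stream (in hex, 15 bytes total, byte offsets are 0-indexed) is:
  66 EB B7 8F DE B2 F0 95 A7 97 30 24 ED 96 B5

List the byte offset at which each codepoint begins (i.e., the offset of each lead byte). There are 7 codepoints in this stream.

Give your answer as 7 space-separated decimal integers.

Answer: 0 1 4 6 10 11 12

Derivation:
Byte[0]=66: 1-byte ASCII. cp=U+0066
Byte[1]=EB: 3-byte lead, need 2 cont bytes. acc=0xB
Byte[2]=B7: continuation. acc=(acc<<6)|0x37=0x2F7
Byte[3]=8F: continuation. acc=(acc<<6)|0x0F=0xBDCF
Completed: cp=U+BDCF (starts at byte 1)
Byte[4]=DE: 2-byte lead, need 1 cont bytes. acc=0x1E
Byte[5]=B2: continuation. acc=(acc<<6)|0x32=0x7B2
Completed: cp=U+07B2 (starts at byte 4)
Byte[6]=F0: 4-byte lead, need 3 cont bytes. acc=0x0
Byte[7]=95: continuation. acc=(acc<<6)|0x15=0x15
Byte[8]=A7: continuation. acc=(acc<<6)|0x27=0x567
Byte[9]=97: continuation. acc=(acc<<6)|0x17=0x159D7
Completed: cp=U+159D7 (starts at byte 6)
Byte[10]=30: 1-byte ASCII. cp=U+0030
Byte[11]=24: 1-byte ASCII. cp=U+0024
Byte[12]=ED: 3-byte lead, need 2 cont bytes. acc=0xD
Byte[13]=96: continuation. acc=(acc<<6)|0x16=0x356
Byte[14]=B5: continuation. acc=(acc<<6)|0x35=0xD5B5
Completed: cp=U+D5B5 (starts at byte 12)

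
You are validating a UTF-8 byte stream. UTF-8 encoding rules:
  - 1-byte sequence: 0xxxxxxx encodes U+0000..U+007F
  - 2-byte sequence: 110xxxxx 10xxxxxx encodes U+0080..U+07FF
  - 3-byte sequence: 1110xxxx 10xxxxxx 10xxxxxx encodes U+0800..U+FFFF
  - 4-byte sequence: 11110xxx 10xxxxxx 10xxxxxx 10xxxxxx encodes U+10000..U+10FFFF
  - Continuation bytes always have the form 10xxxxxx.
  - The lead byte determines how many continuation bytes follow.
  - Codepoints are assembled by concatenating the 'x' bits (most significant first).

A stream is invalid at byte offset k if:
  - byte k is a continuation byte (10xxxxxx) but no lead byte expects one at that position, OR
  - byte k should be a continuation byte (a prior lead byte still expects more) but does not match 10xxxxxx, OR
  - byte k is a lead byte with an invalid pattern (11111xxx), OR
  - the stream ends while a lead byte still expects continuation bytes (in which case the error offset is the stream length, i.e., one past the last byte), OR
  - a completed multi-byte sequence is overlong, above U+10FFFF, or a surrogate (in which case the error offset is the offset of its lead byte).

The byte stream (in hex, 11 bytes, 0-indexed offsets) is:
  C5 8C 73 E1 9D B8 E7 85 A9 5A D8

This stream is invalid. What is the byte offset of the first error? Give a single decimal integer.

Answer: 11

Derivation:
Byte[0]=C5: 2-byte lead, need 1 cont bytes. acc=0x5
Byte[1]=8C: continuation. acc=(acc<<6)|0x0C=0x14C
Completed: cp=U+014C (starts at byte 0)
Byte[2]=73: 1-byte ASCII. cp=U+0073
Byte[3]=E1: 3-byte lead, need 2 cont bytes. acc=0x1
Byte[4]=9D: continuation. acc=(acc<<6)|0x1D=0x5D
Byte[5]=B8: continuation. acc=(acc<<6)|0x38=0x1778
Completed: cp=U+1778 (starts at byte 3)
Byte[6]=E7: 3-byte lead, need 2 cont bytes. acc=0x7
Byte[7]=85: continuation. acc=(acc<<6)|0x05=0x1C5
Byte[8]=A9: continuation. acc=(acc<<6)|0x29=0x7169
Completed: cp=U+7169 (starts at byte 6)
Byte[9]=5A: 1-byte ASCII. cp=U+005A
Byte[10]=D8: 2-byte lead, need 1 cont bytes. acc=0x18
Byte[11]: stream ended, expected continuation. INVALID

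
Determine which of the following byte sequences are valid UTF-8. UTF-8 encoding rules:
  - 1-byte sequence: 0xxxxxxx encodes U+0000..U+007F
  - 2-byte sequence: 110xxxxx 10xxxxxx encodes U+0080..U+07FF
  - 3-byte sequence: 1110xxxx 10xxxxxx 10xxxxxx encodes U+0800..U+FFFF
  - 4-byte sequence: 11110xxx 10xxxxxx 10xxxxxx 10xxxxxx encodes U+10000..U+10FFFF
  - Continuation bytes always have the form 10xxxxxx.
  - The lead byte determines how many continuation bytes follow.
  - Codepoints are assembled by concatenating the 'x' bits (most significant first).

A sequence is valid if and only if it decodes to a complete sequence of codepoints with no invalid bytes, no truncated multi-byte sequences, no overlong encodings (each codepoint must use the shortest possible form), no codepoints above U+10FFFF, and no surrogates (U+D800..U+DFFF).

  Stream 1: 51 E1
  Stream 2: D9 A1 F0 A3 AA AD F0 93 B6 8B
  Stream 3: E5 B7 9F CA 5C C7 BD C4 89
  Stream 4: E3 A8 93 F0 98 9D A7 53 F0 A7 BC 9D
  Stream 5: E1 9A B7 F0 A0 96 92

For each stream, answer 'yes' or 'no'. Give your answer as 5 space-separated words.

Answer: no yes no yes yes

Derivation:
Stream 1: error at byte offset 2. INVALID
Stream 2: decodes cleanly. VALID
Stream 3: error at byte offset 4. INVALID
Stream 4: decodes cleanly. VALID
Stream 5: decodes cleanly. VALID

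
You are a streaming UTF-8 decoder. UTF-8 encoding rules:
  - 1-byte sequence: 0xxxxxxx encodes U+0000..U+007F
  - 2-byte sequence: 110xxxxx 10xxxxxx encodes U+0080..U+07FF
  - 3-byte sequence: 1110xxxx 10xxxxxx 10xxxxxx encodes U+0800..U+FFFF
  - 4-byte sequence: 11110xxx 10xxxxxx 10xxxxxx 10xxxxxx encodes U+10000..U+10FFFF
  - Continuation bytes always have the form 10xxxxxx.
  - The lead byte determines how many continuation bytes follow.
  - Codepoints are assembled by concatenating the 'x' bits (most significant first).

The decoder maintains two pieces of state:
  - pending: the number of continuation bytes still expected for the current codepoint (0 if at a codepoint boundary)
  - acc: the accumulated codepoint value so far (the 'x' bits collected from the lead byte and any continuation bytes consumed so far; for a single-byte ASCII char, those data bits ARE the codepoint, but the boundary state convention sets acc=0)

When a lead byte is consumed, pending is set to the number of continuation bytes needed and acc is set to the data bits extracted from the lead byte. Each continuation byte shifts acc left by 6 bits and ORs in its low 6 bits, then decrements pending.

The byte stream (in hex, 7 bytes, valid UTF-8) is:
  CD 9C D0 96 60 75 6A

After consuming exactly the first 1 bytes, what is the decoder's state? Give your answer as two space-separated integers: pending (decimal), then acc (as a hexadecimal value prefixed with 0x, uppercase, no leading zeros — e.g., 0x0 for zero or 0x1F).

Byte[0]=CD: 2-byte lead. pending=1, acc=0xD

Answer: 1 0xD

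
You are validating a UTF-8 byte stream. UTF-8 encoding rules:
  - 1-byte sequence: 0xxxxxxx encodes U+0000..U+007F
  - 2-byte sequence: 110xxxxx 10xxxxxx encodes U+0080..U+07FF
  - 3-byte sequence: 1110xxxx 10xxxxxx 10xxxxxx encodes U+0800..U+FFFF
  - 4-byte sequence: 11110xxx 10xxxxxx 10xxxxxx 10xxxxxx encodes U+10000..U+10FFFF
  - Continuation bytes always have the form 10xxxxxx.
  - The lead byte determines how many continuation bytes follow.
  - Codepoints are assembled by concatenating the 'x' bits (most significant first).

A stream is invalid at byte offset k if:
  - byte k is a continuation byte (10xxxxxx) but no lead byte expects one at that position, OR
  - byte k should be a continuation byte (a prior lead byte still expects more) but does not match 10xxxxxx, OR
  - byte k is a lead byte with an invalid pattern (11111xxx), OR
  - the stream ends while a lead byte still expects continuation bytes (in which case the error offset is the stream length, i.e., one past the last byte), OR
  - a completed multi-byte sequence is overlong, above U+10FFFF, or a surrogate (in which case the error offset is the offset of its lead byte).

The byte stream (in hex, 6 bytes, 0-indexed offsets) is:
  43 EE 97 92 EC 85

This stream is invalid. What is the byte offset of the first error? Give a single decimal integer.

Byte[0]=43: 1-byte ASCII. cp=U+0043
Byte[1]=EE: 3-byte lead, need 2 cont bytes. acc=0xE
Byte[2]=97: continuation. acc=(acc<<6)|0x17=0x397
Byte[3]=92: continuation. acc=(acc<<6)|0x12=0xE5D2
Completed: cp=U+E5D2 (starts at byte 1)
Byte[4]=EC: 3-byte lead, need 2 cont bytes. acc=0xC
Byte[5]=85: continuation. acc=(acc<<6)|0x05=0x305
Byte[6]: stream ended, expected continuation. INVALID

Answer: 6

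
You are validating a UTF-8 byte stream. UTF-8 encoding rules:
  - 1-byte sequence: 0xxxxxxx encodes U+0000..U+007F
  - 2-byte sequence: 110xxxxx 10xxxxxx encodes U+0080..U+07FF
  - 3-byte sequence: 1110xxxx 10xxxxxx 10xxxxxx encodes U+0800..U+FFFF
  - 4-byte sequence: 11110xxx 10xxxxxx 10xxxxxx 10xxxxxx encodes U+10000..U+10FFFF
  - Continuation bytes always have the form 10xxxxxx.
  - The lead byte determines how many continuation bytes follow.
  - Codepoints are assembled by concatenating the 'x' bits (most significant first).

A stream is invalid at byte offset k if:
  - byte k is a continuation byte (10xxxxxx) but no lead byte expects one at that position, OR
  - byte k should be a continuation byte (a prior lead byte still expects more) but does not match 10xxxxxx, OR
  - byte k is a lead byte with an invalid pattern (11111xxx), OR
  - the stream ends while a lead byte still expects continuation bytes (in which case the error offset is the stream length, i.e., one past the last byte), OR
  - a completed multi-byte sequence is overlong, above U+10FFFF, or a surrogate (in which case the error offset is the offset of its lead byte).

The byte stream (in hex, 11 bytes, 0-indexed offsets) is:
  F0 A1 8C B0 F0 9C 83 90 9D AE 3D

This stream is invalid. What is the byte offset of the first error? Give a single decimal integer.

Answer: 8

Derivation:
Byte[0]=F0: 4-byte lead, need 3 cont bytes. acc=0x0
Byte[1]=A1: continuation. acc=(acc<<6)|0x21=0x21
Byte[2]=8C: continuation. acc=(acc<<6)|0x0C=0x84C
Byte[3]=B0: continuation. acc=(acc<<6)|0x30=0x21330
Completed: cp=U+21330 (starts at byte 0)
Byte[4]=F0: 4-byte lead, need 3 cont bytes. acc=0x0
Byte[5]=9C: continuation. acc=(acc<<6)|0x1C=0x1C
Byte[6]=83: continuation. acc=(acc<<6)|0x03=0x703
Byte[7]=90: continuation. acc=(acc<<6)|0x10=0x1C0D0
Completed: cp=U+1C0D0 (starts at byte 4)
Byte[8]=9D: INVALID lead byte (not 0xxx/110x/1110/11110)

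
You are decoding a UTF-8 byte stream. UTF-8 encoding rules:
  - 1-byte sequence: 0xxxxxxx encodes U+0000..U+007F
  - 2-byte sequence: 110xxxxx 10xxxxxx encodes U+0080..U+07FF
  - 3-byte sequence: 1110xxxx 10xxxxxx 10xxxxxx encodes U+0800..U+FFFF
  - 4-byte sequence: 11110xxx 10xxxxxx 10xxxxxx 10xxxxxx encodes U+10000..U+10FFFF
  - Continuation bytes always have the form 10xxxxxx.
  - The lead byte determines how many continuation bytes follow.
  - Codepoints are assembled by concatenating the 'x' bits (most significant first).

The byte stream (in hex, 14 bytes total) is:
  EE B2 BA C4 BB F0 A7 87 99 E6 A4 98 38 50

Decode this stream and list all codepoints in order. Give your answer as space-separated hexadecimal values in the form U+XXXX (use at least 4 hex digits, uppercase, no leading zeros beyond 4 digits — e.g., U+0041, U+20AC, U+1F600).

Byte[0]=EE: 3-byte lead, need 2 cont bytes. acc=0xE
Byte[1]=B2: continuation. acc=(acc<<6)|0x32=0x3B2
Byte[2]=BA: continuation. acc=(acc<<6)|0x3A=0xECBA
Completed: cp=U+ECBA (starts at byte 0)
Byte[3]=C4: 2-byte lead, need 1 cont bytes. acc=0x4
Byte[4]=BB: continuation. acc=(acc<<6)|0x3B=0x13B
Completed: cp=U+013B (starts at byte 3)
Byte[5]=F0: 4-byte lead, need 3 cont bytes. acc=0x0
Byte[6]=A7: continuation. acc=(acc<<6)|0x27=0x27
Byte[7]=87: continuation. acc=(acc<<6)|0x07=0x9C7
Byte[8]=99: continuation. acc=(acc<<6)|0x19=0x271D9
Completed: cp=U+271D9 (starts at byte 5)
Byte[9]=E6: 3-byte lead, need 2 cont bytes. acc=0x6
Byte[10]=A4: continuation. acc=(acc<<6)|0x24=0x1A4
Byte[11]=98: continuation. acc=(acc<<6)|0x18=0x6918
Completed: cp=U+6918 (starts at byte 9)
Byte[12]=38: 1-byte ASCII. cp=U+0038
Byte[13]=50: 1-byte ASCII. cp=U+0050

Answer: U+ECBA U+013B U+271D9 U+6918 U+0038 U+0050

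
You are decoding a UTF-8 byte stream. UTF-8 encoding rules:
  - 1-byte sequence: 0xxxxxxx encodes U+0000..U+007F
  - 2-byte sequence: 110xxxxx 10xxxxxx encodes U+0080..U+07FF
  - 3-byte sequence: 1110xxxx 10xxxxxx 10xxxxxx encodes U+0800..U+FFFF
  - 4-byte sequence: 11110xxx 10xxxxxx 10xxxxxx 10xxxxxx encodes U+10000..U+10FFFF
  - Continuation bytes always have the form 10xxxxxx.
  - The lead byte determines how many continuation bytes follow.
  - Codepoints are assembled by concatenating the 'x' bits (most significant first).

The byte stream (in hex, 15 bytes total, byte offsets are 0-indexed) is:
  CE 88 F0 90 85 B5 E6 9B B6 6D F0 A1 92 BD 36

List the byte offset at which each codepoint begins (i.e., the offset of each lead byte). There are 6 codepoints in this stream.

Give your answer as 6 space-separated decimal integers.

Byte[0]=CE: 2-byte lead, need 1 cont bytes. acc=0xE
Byte[1]=88: continuation. acc=(acc<<6)|0x08=0x388
Completed: cp=U+0388 (starts at byte 0)
Byte[2]=F0: 4-byte lead, need 3 cont bytes. acc=0x0
Byte[3]=90: continuation. acc=(acc<<6)|0x10=0x10
Byte[4]=85: continuation. acc=(acc<<6)|0x05=0x405
Byte[5]=B5: continuation. acc=(acc<<6)|0x35=0x10175
Completed: cp=U+10175 (starts at byte 2)
Byte[6]=E6: 3-byte lead, need 2 cont bytes. acc=0x6
Byte[7]=9B: continuation. acc=(acc<<6)|0x1B=0x19B
Byte[8]=B6: continuation. acc=(acc<<6)|0x36=0x66F6
Completed: cp=U+66F6 (starts at byte 6)
Byte[9]=6D: 1-byte ASCII. cp=U+006D
Byte[10]=F0: 4-byte lead, need 3 cont bytes. acc=0x0
Byte[11]=A1: continuation. acc=(acc<<6)|0x21=0x21
Byte[12]=92: continuation. acc=(acc<<6)|0x12=0x852
Byte[13]=BD: continuation. acc=(acc<<6)|0x3D=0x214BD
Completed: cp=U+214BD (starts at byte 10)
Byte[14]=36: 1-byte ASCII. cp=U+0036

Answer: 0 2 6 9 10 14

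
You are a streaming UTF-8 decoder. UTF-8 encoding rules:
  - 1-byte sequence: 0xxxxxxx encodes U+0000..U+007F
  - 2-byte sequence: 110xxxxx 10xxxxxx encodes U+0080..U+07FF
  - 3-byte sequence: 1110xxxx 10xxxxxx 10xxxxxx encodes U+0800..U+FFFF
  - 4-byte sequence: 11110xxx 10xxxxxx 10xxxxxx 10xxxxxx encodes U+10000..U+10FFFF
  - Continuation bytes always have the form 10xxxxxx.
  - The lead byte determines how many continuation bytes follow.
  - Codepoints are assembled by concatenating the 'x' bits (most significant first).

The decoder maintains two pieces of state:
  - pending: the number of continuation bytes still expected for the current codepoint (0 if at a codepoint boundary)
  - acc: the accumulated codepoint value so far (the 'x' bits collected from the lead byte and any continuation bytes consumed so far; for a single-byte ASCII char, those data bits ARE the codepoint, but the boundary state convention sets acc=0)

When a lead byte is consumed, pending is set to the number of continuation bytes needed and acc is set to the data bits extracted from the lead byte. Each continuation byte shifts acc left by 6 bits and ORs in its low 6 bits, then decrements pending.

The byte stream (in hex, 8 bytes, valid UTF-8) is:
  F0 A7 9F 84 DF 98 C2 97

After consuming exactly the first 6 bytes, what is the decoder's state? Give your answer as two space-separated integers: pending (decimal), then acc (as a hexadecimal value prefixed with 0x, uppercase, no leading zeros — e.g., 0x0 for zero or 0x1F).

Byte[0]=F0: 4-byte lead. pending=3, acc=0x0
Byte[1]=A7: continuation. acc=(acc<<6)|0x27=0x27, pending=2
Byte[2]=9F: continuation. acc=(acc<<6)|0x1F=0x9DF, pending=1
Byte[3]=84: continuation. acc=(acc<<6)|0x04=0x277C4, pending=0
Byte[4]=DF: 2-byte lead. pending=1, acc=0x1F
Byte[5]=98: continuation. acc=(acc<<6)|0x18=0x7D8, pending=0

Answer: 0 0x7D8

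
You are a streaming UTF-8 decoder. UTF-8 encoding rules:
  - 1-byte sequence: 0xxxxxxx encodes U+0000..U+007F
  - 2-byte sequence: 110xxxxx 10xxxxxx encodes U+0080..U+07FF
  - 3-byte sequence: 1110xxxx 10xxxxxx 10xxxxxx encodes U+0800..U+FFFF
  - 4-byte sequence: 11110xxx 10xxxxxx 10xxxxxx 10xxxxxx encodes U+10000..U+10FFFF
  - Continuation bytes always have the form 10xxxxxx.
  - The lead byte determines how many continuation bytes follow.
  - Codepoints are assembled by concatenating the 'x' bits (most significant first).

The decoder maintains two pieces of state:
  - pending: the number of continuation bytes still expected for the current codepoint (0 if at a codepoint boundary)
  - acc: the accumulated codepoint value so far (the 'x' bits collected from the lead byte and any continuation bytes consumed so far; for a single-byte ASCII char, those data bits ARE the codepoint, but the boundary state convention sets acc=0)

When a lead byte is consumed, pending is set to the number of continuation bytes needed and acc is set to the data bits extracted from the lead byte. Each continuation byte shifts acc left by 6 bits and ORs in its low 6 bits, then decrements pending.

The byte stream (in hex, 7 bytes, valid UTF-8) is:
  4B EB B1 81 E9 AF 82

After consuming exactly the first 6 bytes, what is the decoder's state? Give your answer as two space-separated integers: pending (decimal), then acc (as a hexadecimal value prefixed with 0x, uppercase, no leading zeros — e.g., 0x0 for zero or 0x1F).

Byte[0]=4B: 1-byte. pending=0, acc=0x0
Byte[1]=EB: 3-byte lead. pending=2, acc=0xB
Byte[2]=B1: continuation. acc=(acc<<6)|0x31=0x2F1, pending=1
Byte[3]=81: continuation. acc=(acc<<6)|0x01=0xBC41, pending=0
Byte[4]=E9: 3-byte lead. pending=2, acc=0x9
Byte[5]=AF: continuation. acc=(acc<<6)|0x2F=0x26F, pending=1

Answer: 1 0x26F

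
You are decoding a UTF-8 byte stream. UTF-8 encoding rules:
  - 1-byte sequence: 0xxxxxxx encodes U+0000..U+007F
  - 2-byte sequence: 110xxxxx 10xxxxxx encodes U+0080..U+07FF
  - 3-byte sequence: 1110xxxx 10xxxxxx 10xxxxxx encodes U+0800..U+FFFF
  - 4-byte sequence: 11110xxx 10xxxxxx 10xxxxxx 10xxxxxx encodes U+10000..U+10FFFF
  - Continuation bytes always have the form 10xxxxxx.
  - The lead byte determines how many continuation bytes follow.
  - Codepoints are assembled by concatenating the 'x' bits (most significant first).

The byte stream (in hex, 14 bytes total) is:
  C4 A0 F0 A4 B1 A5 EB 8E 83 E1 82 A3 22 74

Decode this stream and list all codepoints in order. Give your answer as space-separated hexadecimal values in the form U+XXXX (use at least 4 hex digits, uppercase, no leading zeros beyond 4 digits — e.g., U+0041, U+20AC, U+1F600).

Answer: U+0120 U+24C65 U+B383 U+10A3 U+0022 U+0074

Derivation:
Byte[0]=C4: 2-byte lead, need 1 cont bytes. acc=0x4
Byte[1]=A0: continuation. acc=(acc<<6)|0x20=0x120
Completed: cp=U+0120 (starts at byte 0)
Byte[2]=F0: 4-byte lead, need 3 cont bytes. acc=0x0
Byte[3]=A4: continuation. acc=(acc<<6)|0x24=0x24
Byte[4]=B1: continuation. acc=(acc<<6)|0x31=0x931
Byte[5]=A5: continuation. acc=(acc<<6)|0x25=0x24C65
Completed: cp=U+24C65 (starts at byte 2)
Byte[6]=EB: 3-byte lead, need 2 cont bytes. acc=0xB
Byte[7]=8E: continuation. acc=(acc<<6)|0x0E=0x2CE
Byte[8]=83: continuation. acc=(acc<<6)|0x03=0xB383
Completed: cp=U+B383 (starts at byte 6)
Byte[9]=E1: 3-byte lead, need 2 cont bytes. acc=0x1
Byte[10]=82: continuation. acc=(acc<<6)|0x02=0x42
Byte[11]=A3: continuation. acc=(acc<<6)|0x23=0x10A3
Completed: cp=U+10A3 (starts at byte 9)
Byte[12]=22: 1-byte ASCII. cp=U+0022
Byte[13]=74: 1-byte ASCII. cp=U+0074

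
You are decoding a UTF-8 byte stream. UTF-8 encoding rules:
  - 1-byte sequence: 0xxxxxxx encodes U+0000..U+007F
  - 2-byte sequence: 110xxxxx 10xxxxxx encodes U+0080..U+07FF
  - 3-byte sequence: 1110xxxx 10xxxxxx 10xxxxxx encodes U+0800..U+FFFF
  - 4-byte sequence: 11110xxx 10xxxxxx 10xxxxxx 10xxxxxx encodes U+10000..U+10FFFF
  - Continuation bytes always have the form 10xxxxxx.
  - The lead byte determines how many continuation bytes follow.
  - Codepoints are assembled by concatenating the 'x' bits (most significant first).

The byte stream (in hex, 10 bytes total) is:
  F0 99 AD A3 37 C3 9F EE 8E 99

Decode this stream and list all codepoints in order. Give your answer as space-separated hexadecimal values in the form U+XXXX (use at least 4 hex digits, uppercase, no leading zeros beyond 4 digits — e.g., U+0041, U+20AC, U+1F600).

Answer: U+19B63 U+0037 U+00DF U+E399

Derivation:
Byte[0]=F0: 4-byte lead, need 3 cont bytes. acc=0x0
Byte[1]=99: continuation. acc=(acc<<6)|0x19=0x19
Byte[2]=AD: continuation. acc=(acc<<6)|0x2D=0x66D
Byte[3]=A3: continuation. acc=(acc<<6)|0x23=0x19B63
Completed: cp=U+19B63 (starts at byte 0)
Byte[4]=37: 1-byte ASCII. cp=U+0037
Byte[5]=C3: 2-byte lead, need 1 cont bytes. acc=0x3
Byte[6]=9F: continuation. acc=(acc<<6)|0x1F=0xDF
Completed: cp=U+00DF (starts at byte 5)
Byte[7]=EE: 3-byte lead, need 2 cont bytes. acc=0xE
Byte[8]=8E: continuation. acc=(acc<<6)|0x0E=0x38E
Byte[9]=99: continuation. acc=(acc<<6)|0x19=0xE399
Completed: cp=U+E399 (starts at byte 7)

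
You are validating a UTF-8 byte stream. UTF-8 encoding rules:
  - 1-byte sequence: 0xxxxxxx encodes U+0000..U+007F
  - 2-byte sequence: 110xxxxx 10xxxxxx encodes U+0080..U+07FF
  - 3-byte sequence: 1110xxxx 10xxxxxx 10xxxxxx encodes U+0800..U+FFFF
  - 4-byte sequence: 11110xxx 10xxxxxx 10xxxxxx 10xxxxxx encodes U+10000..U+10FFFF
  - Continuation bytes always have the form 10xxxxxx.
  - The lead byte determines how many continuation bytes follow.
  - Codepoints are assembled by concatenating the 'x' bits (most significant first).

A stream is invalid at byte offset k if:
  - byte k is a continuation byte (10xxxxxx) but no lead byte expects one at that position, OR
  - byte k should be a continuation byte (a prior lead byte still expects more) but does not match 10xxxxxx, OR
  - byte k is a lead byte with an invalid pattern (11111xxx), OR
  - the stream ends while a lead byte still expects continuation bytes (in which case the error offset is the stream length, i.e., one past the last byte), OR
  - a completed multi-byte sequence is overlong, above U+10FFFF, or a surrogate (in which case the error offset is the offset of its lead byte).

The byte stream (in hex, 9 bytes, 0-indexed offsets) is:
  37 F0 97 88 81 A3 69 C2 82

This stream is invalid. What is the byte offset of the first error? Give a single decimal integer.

Answer: 5

Derivation:
Byte[0]=37: 1-byte ASCII. cp=U+0037
Byte[1]=F0: 4-byte lead, need 3 cont bytes. acc=0x0
Byte[2]=97: continuation. acc=(acc<<6)|0x17=0x17
Byte[3]=88: continuation. acc=(acc<<6)|0x08=0x5C8
Byte[4]=81: continuation. acc=(acc<<6)|0x01=0x17201
Completed: cp=U+17201 (starts at byte 1)
Byte[5]=A3: INVALID lead byte (not 0xxx/110x/1110/11110)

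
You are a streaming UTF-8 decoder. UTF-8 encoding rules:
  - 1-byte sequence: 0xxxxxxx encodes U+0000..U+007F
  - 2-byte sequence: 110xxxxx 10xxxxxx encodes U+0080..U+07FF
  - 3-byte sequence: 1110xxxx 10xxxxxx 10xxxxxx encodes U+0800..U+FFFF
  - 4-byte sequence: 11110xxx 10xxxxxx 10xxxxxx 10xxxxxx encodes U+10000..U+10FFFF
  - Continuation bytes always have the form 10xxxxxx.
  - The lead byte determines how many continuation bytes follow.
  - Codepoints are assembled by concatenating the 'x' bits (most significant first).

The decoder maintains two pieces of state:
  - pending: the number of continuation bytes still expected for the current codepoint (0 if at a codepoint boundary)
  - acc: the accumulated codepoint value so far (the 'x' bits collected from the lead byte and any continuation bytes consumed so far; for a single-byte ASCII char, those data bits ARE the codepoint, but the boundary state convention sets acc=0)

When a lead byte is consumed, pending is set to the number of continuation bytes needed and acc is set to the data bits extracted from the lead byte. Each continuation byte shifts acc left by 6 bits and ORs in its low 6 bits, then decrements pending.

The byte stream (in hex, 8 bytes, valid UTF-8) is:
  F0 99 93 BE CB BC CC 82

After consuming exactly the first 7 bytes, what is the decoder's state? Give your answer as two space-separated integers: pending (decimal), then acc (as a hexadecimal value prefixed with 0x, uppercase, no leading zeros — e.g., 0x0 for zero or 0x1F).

Answer: 1 0xC

Derivation:
Byte[0]=F0: 4-byte lead. pending=3, acc=0x0
Byte[1]=99: continuation. acc=(acc<<6)|0x19=0x19, pending=2
Byte[2]=93: continuation. acc=(acc<<6)|0x13=0x653, pending=1
Byte[3]=BE: continuation. acc=(acc<<6)|0x3E=0x194FE, pending=0
Byte[4]=CB: 2-byte lead. pending=1, acc=0xB
Byte[5]=BC: continuation. acc=(acc<<6)|0x3C=0x2FC, pending=0
Byte[6]=CC: 2-byte lead. pending=1, acc=0xC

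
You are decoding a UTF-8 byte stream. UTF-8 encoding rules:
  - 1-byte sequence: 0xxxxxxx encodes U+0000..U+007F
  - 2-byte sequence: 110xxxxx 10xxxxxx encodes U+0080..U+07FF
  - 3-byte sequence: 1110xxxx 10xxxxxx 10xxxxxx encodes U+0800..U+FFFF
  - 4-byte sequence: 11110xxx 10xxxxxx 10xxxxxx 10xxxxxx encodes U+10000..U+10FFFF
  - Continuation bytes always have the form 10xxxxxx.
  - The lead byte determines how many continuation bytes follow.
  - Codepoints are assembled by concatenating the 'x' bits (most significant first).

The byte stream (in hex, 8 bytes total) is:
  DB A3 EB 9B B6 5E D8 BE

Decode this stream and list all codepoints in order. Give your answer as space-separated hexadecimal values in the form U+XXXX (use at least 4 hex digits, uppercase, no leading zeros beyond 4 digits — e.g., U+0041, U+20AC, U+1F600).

Answer: U+06E3 U+B6F6 U+005E U+063E

Derivation:
Byte[0]=DB: 2-byte lead, need 1 cont bytes. acc=0x1B
Byte[1]=A3: continuation. acc=(acc<<6)|0x23=0x6E3
Completed: cp=U+06E3 (starts at byte 0)
Byte[2]=EB: 3-byte lead, need 2 cont bytes. acc=0xB
Byte[3]=9B: continuation. acc=(acc<<6)|0x1B=0x2DB
Byte[4]=B6: continuation. acc=(acc<<6)|0x36=0xB6F6
Completed: cp=U+B6F6 (starts at byte 2)
Byte[5]=5E: 1-byte ASCII. cp=U+005E
Byte[6]=D8: 2-byte lead, need 1 cont bytes. acc=0x18
Byte[7]=BE: continuation. acc=(acc<<6)|0x3E=0x63E
Completed: cp=U+063E (starts at byte 6)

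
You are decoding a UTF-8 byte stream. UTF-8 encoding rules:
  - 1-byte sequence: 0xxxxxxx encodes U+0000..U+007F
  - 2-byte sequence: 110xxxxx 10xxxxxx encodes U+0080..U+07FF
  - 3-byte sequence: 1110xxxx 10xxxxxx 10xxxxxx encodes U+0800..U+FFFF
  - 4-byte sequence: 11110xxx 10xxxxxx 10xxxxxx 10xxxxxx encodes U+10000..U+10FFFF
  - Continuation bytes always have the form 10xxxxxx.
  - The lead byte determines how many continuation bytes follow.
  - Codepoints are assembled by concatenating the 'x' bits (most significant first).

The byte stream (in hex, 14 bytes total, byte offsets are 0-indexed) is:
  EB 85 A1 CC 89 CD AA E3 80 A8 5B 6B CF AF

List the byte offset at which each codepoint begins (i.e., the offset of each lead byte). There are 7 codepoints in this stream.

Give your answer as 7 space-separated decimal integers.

Answer: 0 3 5 7 10 11 12

Derivation:
Byte[0]=EB: 3-byte lead, need 2 cont bytes. acc=0xB
Byte[1]=85: continuation. acc=(acc<<6)|0x05=0x2C5
Byte[2]=A1: continuation. acc=(acc<<6)|0x21=0xB161
Completed: cp=U+B161 (starts at byte 0)
Byte[3]=CC: 2-byte lead, need 1 cont bytes. acc=0xC
Byte[4]=89: continuation. acc=(acc<<6)|0x09=0x309
Completed: cp=U+0309 (starts at byte 3)
Byte[5]=CD: 2-byte lead, need 1 cont bytes. acc=0xD
Byte[6]=AA: continuation. acc=(acc<<6)|0x2A=0x36A
Completed: cp=U+036A (starts at byte 5)
Byte[7]=E3: 3-byte lead, need 2 cont bytes. acc=0x3
Byte[8]=80: continuation. acc=(acc<<6)|0x00=0xC0
Byte[9]=A8: continuation. acc=(acc<<6)|0x28=0x3028
Completed: cp=U+3028 (starts at byte 7)
Byte[10]=5B: 1-byte ASCII. cp=U+005B
Byte[11]=6B: 1-byte ASCII. cp=U+006B
Byte[12]=CF: 2-byte lead, need 1 cont bytes. acc=0xF
Byte[13]=AF: continuation. acc=(acc<<6)|0x2F=0x3EF
Completed: cp=U+03EF (starts at byte 12)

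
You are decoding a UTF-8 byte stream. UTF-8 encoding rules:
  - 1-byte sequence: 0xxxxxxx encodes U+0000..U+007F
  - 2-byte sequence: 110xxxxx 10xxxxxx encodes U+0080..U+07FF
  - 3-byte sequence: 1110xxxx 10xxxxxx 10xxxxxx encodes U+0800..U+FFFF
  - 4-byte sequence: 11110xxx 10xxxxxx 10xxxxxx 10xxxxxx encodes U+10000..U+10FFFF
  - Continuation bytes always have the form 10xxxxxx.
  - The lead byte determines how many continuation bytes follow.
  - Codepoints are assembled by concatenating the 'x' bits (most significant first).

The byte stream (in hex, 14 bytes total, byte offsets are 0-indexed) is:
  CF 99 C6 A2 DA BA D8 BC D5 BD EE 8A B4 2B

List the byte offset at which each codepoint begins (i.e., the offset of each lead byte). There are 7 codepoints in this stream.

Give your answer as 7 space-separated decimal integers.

Byte[0]=CF: 2-byte lead, need 1 cont bytes. acc=0xF
Byte[1]=99: continuation. acc=(acc<<6)|0x19=0x3D9
Completed: cp=U+03D9 (starts at byte 0)
Byte[2]=C6: 2-byte lead, need 1 cont bytes. acc=0x6
Byte[3]=A2: continuation. acc=(acc<<6)|0x22=0x1A2
Completed: cp=U+01A2 (starts at byte 2)
Byte[4]=DA: 2-byte lead, need 1 cont bytes. acc=0x1A
Byte[5]=BA: continuation. acc=(acc<<6)|0x3A=0x6BA
Completed: cp=U+06BA (starts at byte 4)
Byte[6]=D8: 2-byte lead, need 1 cont bytes. acc=0x18
Byte[7]=BC: continuation. acc=(acc<<6)|0x3C=0x63C
Completed: cp=U+063C (starts at byte 6)
Byte[8]=D5: 2-byte lead, need 1 cont bytes. acc=0x15
Byte[9]=BD: continuation. acc=(acc<<6)|0x3D=0x57D
Completed: cp=U+057D (starts at byte 8)
Byte[10]=EE: 3-byte lead, need 2 cont bytes. acc=0xE
Byte[11]=8A: continuation. acc=(acc<<6)|0x0A=0x38A
Byte[12]=B4: continuation. acc=(acc<<6)|0x34=0xE2B4
Completed: cp=U+E2B4 (starts at byte 10)
Byte[13]=2B: 1-byte ASCII. cp=U+002B

Answer: 0 2 4 6 8 10 13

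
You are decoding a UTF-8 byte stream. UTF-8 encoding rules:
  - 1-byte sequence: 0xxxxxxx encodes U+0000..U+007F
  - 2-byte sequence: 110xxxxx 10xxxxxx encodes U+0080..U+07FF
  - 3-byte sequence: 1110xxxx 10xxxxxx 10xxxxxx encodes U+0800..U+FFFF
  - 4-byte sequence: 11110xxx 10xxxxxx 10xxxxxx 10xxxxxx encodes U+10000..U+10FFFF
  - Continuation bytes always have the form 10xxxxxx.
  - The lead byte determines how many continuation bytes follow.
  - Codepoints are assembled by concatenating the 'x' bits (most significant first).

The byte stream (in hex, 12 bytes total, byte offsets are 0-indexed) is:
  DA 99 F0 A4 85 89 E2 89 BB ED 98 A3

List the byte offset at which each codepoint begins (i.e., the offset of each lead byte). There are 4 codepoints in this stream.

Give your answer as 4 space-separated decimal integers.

Answer: 0 2 6 9

Derivation:
Byte[0]=DA: 2-byte lead, need 1 cont bytes. acc=0x1A
Byte[1]=99: continuation. acc=(acc<<6)|0x19=0x699
Completed: cp=U+0699 (starts at byte 0)
Byte[2]=F0: 4-byte lead, need 3 cont bytes. acc=0x0
Byte[3]=A4: continuation. acc=(acc<<6)|0x24=0x24
Byte[4]=85: continuation. acc=(acc<<6)|0x05=0x905
Byte[5]=89: continuation. acc=(acc<<6)|0x09=0x24149
Completed: cp=U+24149 (starts at byte 2)
Byte[6]=E2: 3-byte lead, need 2 cont bytes. acc=0x2
Byte[7]=89: continuation. acc=(acc<<6)|0x09=0x89
Byte[8]=BB: continuation. acc=(acc<<6)|0x3B=0x227B
Completed: cp=U+227B (starts at byte 6)
Byte[9]=ED: 3-byte lead, need 2 cont bytes. acc=0xD
Byte[10]=98: continuation. acc=(acc<<6)|0x18=0x358
Byte[11]=A3: continuation. acc=(acc<<6)|0x23=0xD623
Completed: cp=U+D623 (starts at byte 9)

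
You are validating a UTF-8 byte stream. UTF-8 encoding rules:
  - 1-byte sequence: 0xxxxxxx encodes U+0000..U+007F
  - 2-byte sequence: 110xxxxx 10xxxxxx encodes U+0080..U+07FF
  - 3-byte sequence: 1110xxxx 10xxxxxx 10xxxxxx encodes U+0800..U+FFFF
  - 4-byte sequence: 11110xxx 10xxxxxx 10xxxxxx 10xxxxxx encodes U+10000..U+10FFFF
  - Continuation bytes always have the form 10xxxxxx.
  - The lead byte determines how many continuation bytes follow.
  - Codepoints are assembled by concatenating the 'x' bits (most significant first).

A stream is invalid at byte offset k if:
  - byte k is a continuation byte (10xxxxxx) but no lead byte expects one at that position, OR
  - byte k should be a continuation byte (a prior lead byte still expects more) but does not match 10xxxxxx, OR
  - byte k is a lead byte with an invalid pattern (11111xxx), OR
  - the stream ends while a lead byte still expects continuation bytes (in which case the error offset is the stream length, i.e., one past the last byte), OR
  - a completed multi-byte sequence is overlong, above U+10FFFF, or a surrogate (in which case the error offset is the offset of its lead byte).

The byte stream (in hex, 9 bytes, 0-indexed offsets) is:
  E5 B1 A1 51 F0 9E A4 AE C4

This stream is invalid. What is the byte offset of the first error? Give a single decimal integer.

Answer: 9

Derivation:
Byte[0]=E5: 3-byte lead, need 2 cont bytes. acc=0x5
Byte[1]=B1: continuation. acc=(acc<<6)|0x31=0x171
Byte[2]=A1: continuation. acc=(acc<<6)|0x21=0x5C61
Completed: cp=U+5C61 (starts at byte 0)
Byte[3]=51: 1-byte ASCII. cp=U+0051
Byte[4]=F0: 4-byte lead, need 3 cont bytes. acc=0x0
Byte[5]=9E: continuation. acc=(acc<<6)|0x1E=0x1E
Byte[6]=A4: continuation. acc=(acc<<6)|0x24=0x7A4
Byte[7]=AE: continuation. acc=(acc<<6)|0x2E=0x1E92E
Completed: cp=U+1E92E (starts at byte 4)
Byte[8]=C4: 2-byte lead, need 1 cont bytes. acc=0x4
Byte[9]: stream ended, expected continuation. INVALID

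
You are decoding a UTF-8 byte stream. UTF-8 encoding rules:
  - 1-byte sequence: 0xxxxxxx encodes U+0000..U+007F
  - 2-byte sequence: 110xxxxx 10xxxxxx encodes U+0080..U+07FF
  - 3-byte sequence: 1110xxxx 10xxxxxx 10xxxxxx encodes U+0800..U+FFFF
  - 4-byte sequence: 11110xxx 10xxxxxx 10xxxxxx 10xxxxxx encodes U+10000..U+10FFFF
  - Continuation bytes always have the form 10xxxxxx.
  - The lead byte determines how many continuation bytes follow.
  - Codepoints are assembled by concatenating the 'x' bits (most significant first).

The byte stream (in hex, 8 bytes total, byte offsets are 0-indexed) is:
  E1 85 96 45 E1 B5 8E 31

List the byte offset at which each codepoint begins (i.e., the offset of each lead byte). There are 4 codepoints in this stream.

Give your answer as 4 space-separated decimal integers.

Answer: 0 3 4 7

Derivation:
Byte[0]=E1: 3-byte lead, need 2 cont bytes. acc=0x1
Byte[1]=85: continuation. acc=(acc<<6)|0x05=0x45
Byte[2]=96: continuation. acc=(acc<<6)|0x16=0x1156
Completed: cp=U+1156 (starts at byte 0)
Byte[3]=45: 1-byte ASCII. cp=U+0045
Byte[4]=E1: 3-byte lead, need 2 cont bytes. acc=0x1
Byte[5]=B5: continuation. acc=(acc<<6)|0x35=0x75
Byte[6]=8E: continuation. acc=(acc<<6)|0x0E=0x1D4E
Completed: cp=U+1D4E (starts at byte 4)
Byte[7]=31: 1-byte ASCII. cp=U+0031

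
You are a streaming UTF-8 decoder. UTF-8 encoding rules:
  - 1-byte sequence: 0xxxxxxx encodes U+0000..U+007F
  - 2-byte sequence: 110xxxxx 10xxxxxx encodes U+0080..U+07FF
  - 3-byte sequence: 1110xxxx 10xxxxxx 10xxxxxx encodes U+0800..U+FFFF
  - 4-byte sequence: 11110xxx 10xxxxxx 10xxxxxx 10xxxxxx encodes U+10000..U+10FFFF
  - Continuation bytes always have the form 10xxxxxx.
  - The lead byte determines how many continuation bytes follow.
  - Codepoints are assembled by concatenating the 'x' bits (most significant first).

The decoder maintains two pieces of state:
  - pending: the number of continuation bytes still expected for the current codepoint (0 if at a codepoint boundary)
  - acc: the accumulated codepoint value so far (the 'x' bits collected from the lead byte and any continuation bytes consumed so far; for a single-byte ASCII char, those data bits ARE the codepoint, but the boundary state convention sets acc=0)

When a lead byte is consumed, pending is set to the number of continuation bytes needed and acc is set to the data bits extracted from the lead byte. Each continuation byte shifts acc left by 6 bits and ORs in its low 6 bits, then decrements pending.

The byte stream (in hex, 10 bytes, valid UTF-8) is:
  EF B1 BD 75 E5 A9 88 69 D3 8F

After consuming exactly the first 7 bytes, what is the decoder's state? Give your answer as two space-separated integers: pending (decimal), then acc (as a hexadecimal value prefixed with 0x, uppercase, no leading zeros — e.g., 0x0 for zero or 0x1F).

Answer: 0 0x5A48

Derivation:
Byte[0]=EF: 3-byte lead. pending=2, acc=0xF
Byte[1]=B1: continuation. acc=(acc<<6)|0x31=0x3F1, pending=1
Byte[2]=BD: continuation. acc=(acc<<6)|0x3D=0xFC7D, pending=0
Byte[3]=75: 1-byte. pending=0, acc=0x0
Byte[4]=E5: 3-byte lead. pending=2, acc=0x5
Byte[5]=A9: continuation. acc=(acc<<6)|0x29=0x169, pending=1
Byte[6]=88: continuation. acc=(acc<<6)|0x08=0x5A48, pending=0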